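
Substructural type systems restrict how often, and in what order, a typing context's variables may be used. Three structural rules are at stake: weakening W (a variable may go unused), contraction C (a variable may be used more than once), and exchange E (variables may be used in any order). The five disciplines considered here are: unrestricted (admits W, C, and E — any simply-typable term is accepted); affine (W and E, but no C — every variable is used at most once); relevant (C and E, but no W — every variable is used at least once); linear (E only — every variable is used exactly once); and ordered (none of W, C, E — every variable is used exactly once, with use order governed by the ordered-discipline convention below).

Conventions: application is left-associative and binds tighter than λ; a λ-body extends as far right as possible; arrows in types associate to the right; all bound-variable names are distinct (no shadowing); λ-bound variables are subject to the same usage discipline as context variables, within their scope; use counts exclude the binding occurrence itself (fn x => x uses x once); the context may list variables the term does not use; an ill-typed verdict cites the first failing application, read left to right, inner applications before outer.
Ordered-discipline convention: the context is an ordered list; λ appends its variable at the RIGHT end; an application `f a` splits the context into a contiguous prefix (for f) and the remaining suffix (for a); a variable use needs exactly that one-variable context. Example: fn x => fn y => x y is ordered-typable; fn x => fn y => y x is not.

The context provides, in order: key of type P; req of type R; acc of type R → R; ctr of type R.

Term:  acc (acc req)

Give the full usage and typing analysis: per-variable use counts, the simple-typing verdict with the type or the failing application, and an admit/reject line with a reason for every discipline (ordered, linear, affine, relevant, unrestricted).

use counts: key=0, req=1, acc=2, ctr=0
order of uses: acc, acc, req
typing: well-typed at R
ordered: ✗, uses contraction: acc ×2; key, ctr left unused
linear: ✗, uses contraction: acc ×2; key, ctr left unused
affine: ✗, uses contraction: acc ×2
relevant: ✗, key, ctr left unused
unrestricted: ✓, simply typable at R; W, C, E all held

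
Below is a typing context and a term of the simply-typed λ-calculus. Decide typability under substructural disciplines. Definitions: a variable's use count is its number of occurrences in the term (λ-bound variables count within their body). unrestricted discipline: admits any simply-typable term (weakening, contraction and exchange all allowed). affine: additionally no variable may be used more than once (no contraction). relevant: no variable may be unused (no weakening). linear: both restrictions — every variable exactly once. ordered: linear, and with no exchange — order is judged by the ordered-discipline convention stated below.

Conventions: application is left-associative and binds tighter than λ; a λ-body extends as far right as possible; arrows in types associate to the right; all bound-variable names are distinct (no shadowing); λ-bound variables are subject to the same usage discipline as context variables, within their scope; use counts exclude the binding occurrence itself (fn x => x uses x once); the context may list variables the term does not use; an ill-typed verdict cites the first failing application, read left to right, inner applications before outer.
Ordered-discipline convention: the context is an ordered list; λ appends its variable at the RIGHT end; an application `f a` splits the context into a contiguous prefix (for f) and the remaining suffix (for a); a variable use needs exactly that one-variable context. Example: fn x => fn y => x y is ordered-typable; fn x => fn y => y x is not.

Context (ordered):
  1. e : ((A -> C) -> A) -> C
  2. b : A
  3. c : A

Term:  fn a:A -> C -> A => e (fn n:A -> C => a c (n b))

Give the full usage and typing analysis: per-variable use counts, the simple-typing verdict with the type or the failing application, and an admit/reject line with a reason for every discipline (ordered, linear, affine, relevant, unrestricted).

variable uses: e: 1; b: 1; c: 1; a (bound): 1; n (bound): 1
left-to-right use order: e, a, c, n, b
typing: well-typed at (A -> C -> A) -> C
ordered: ✗, use order e, a, c, n, b needs exchange
linear: ✓, exactly-once usage across e, b, c, a, n
affine: ✓, at most one use each (e, b, c, a, n)
relevant: ✓, at least one use each (e, b, c, a, n)
unrestricted: ✓, simply typable at (A -> C -> A) -> C; W, C, E all held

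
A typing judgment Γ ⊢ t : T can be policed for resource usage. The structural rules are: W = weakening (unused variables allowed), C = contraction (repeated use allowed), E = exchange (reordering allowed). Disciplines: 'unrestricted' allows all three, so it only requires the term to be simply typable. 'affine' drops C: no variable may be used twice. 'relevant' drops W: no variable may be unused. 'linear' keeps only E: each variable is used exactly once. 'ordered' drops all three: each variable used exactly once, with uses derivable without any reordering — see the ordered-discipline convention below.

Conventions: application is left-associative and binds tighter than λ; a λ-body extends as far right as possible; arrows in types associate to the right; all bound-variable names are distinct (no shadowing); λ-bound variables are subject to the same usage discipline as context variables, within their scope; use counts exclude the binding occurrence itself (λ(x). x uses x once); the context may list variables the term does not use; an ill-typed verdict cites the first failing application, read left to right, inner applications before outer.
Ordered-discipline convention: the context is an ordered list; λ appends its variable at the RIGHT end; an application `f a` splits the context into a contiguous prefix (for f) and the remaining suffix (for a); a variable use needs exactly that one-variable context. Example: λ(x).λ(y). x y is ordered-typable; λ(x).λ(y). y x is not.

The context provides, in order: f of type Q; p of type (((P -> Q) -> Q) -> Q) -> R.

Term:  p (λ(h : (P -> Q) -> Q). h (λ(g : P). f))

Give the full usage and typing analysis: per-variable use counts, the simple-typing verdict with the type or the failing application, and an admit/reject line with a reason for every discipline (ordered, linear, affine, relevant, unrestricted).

counts: f ×1, p ×1, h [bound] ×1, g [bound] ×0
uses in reading order: p, h, f
typing: the term checks, with type R
ordered: ✗, unused: g — weakening required
linear: ✗, unused: g — weakening required
affine: ✓, no duplicate uses among f, p, h, g
relevant: ✗, unused: g — weakening required
unrestricted: ✓, typability at R is all that's needed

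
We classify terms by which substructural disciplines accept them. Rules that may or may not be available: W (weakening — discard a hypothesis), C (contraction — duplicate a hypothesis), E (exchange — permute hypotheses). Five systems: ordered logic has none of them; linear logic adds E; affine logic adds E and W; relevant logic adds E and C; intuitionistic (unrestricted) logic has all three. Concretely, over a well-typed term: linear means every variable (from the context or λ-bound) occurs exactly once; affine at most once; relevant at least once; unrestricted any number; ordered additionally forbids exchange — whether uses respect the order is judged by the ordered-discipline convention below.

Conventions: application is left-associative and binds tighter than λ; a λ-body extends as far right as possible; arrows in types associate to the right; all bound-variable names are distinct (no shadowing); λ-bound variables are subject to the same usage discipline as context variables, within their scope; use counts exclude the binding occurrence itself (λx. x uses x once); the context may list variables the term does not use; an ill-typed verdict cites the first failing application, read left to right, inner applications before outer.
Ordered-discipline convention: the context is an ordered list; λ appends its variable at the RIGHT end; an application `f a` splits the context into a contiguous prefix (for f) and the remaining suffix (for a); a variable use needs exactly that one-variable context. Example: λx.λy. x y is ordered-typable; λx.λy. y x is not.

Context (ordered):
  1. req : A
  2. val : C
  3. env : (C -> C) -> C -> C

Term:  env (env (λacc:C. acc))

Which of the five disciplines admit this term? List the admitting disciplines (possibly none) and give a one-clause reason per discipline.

admitted in: unrestricted
variable uses: req=0, val=0, env=2, acc [bound]=1
left-to-right use order: env, env, acc
typing: well-typed at C -> C
ordered: ✗ — uses contraction: env ×2; needs weakening: req, val unused
linear: ✗ — uses contraction: env ×2; needs weakening: req, val unused
affine: ✗ — uses contraction: env ×2
relevant: ✗ — needs weakening: req, val unused
unrestricted: ✓ — type-checks (C -> C) and nothing is barred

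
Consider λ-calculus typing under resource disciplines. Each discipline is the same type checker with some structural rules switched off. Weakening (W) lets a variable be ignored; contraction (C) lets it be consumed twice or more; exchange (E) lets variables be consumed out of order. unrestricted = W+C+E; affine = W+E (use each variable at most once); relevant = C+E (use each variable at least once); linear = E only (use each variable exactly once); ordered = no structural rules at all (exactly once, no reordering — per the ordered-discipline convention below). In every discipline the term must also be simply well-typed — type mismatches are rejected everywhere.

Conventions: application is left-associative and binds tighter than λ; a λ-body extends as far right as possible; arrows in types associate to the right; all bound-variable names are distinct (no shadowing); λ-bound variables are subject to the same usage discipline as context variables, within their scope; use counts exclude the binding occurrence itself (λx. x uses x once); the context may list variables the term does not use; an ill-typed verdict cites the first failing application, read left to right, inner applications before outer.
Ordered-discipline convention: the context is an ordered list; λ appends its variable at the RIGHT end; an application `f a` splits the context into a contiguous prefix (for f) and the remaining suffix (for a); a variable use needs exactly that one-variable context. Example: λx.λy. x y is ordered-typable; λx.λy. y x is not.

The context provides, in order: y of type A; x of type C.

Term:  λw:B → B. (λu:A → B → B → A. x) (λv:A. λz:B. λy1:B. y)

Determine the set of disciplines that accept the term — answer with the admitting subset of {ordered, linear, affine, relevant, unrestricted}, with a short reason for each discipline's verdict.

admitted in: affine, unrestricted
use counts: y: 1×; x: 1×; w (bound): 0×; u (bound): 0×; v (bound): 0×; z (bound): 0×; y1 (bound): 0×
uses in reading order: x, y
typing: the term checks, with type (B → B) → C
ordered ✗ (unused: w, u, v, z, y1 — weakening required)
linear ✗ (unused: w, u, v, z, y1 — weakening required)
affine ✓ (none of y, x, w, u, v, z, y1 used more than once)
relevant ✗ (unused: w, u, v, z, y1 — weakening required)
unrestricted ✓ (type-checks ((B → B) → C) and nothing is barred)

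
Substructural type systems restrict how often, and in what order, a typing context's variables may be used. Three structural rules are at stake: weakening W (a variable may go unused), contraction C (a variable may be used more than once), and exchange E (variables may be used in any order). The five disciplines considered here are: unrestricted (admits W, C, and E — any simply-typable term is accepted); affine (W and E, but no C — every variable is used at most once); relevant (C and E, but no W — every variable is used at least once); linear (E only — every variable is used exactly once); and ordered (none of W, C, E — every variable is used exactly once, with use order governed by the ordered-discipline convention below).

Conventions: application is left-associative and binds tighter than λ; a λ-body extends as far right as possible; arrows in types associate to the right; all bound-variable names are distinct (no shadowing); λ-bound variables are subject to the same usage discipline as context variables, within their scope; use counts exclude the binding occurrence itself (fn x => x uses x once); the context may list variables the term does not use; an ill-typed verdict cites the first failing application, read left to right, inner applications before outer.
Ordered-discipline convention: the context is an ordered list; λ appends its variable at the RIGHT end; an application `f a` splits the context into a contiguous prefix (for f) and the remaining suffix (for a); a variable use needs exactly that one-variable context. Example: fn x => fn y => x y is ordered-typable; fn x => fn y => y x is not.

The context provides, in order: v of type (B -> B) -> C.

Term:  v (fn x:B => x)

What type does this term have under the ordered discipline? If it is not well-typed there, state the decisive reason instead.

term : C
variable uses: v ×1; x [bound] ×1
left-to-right use order: v, x
typing: well-typed — term : C
per-discipline verdicts: ordered ✓; linear ✓; affine ✓; relevant ✓; unrestricted ✓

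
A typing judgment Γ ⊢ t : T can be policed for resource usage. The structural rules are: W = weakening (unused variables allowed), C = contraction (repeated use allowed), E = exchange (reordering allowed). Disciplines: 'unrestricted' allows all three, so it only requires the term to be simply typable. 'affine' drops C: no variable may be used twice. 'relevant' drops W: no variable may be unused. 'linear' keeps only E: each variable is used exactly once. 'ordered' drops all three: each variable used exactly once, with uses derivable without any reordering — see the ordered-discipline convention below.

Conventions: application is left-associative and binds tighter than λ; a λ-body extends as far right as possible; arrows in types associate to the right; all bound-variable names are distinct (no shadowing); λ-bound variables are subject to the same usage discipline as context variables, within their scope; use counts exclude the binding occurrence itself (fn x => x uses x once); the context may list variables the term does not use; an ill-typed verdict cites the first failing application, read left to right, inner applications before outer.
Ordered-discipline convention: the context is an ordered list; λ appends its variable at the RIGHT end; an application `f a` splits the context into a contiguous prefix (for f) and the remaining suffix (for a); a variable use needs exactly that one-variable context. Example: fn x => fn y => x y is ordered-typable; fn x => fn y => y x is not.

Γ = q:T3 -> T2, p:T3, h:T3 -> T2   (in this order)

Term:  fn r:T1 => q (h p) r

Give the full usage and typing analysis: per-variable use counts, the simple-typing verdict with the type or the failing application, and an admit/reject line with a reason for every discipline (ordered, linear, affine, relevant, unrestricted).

use counts: q: 1×, p: 1×, h: 1×, r [bound]: 1×
uses in reading order: q, h, p, r
typing: ill-typed: a function awaiting T3 gets T2
ordered ✗ (the type mismatch rejects it)
linear ✗ (not simply typable)
affine ✗ (fails simple typing)
relevant ✗ (a type mismatch blocks all five)
unrestricted ✗ (the type mismatch rejects it)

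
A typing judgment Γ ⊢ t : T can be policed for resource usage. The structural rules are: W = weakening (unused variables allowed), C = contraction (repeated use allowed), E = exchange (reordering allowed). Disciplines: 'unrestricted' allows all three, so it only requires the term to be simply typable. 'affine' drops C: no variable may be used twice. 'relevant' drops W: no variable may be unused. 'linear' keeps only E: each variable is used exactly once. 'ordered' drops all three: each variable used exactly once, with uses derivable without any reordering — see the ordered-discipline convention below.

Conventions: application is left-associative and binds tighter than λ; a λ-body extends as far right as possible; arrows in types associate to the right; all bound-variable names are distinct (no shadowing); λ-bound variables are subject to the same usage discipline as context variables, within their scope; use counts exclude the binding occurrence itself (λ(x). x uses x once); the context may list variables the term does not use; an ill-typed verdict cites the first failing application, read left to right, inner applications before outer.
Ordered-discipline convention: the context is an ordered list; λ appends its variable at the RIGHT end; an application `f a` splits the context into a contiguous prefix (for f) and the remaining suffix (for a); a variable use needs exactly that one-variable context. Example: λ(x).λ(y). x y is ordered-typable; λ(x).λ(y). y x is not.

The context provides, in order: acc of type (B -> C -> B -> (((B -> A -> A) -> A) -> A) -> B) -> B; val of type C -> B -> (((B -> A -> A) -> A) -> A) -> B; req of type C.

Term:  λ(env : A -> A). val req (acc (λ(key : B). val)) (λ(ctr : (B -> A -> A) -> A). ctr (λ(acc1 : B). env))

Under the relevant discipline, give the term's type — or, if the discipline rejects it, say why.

not well-typed under relevant — unused: key, acc1 — weakening required
usage: acc=1; val=2; req=1; env [bound]=1; key [bound]=0; ctr [bound]=1; acc1 [bound]=0
left-to-right use order: val, req, acc, val, ctr, env
typing: well-typed — term : (A -> A) -> B
all disciplines: ordered ✗; linear ✗; affine ✗; relevant ✗; unrestricted ✓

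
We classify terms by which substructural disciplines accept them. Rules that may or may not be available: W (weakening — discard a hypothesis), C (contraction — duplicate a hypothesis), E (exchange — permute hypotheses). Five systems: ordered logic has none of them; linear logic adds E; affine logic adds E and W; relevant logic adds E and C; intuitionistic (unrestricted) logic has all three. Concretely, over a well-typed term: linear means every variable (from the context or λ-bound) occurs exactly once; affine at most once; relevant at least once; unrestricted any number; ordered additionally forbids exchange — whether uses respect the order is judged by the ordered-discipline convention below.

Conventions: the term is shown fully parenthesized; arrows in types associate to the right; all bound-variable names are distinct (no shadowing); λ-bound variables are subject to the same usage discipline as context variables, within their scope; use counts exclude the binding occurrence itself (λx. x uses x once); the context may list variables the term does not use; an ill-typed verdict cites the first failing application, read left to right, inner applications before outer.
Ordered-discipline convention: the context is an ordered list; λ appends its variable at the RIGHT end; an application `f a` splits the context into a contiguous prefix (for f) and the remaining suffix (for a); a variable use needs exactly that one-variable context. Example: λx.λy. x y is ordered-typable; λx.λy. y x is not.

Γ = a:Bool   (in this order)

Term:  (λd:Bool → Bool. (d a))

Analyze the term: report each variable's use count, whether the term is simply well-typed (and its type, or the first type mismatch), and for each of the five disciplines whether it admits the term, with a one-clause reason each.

counts: a=1; d [bound]=1
left-to-right use order: d, a
typing: well-typed at (Bool → Bool) → Bool
ordered: ✗, no contiguous prefix/suffix split fits d, a
linear: ✓, exactly-once usage across a, d
affine: ✓, no duplicate uses among a, d
relevant: ✓, at least one use each (a, d)
unrestricted: ✓, well-typed at (Bool → Bool) → Bool; no restrictions here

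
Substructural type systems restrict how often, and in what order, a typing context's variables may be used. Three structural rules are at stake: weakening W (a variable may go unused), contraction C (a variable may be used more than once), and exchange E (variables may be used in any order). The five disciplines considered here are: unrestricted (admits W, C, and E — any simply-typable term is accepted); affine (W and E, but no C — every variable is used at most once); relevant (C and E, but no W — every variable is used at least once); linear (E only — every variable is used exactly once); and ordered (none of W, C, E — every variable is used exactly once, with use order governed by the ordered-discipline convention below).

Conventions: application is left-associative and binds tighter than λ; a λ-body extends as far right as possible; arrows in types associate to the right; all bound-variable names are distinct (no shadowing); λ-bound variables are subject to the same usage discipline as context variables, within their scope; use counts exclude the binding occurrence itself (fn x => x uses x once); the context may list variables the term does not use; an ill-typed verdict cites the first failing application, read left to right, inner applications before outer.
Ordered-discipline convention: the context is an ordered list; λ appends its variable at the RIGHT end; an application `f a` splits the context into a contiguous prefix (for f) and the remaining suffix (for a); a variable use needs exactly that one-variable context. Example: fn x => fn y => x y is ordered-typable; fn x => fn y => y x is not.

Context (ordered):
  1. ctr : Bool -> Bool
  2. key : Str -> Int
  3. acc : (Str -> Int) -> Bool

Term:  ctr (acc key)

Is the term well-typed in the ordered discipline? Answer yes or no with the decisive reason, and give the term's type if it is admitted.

no — no contiguous prefix/suffix split fits ctr, acc, key
usage: ctr: 1, key: 1, acc: 1
left-to-right use order: ctr, acc, key
typing: well-typed — term : Bool
all disciplines: ordered ✗, linear ✓, affine ✓, relevant ✓, unrestricted ✓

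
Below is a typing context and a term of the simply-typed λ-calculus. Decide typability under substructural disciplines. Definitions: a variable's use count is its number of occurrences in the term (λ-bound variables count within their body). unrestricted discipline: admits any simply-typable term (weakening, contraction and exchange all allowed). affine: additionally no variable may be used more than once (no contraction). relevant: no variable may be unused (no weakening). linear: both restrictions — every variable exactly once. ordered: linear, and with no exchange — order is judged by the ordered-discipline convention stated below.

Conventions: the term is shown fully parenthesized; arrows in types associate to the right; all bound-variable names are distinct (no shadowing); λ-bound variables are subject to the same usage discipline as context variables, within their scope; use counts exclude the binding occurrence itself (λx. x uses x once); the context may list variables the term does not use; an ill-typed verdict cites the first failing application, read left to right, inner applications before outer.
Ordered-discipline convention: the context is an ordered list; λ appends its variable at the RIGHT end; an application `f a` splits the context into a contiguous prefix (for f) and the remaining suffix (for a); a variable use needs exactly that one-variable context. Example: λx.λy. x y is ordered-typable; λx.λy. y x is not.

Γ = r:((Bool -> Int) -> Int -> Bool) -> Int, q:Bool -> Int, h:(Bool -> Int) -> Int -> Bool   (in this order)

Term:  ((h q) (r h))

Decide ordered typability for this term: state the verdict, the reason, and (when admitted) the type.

no — h ×2 used more than once (contraction)
counts: r ×1; q ×1; h ×2
use order (left to right): h, q, r, h
typing: well-typed — term : Bool
across the five disciplines: ordered ✗; linear ✗; affine ✗; relevant ✓; unrestricted ✓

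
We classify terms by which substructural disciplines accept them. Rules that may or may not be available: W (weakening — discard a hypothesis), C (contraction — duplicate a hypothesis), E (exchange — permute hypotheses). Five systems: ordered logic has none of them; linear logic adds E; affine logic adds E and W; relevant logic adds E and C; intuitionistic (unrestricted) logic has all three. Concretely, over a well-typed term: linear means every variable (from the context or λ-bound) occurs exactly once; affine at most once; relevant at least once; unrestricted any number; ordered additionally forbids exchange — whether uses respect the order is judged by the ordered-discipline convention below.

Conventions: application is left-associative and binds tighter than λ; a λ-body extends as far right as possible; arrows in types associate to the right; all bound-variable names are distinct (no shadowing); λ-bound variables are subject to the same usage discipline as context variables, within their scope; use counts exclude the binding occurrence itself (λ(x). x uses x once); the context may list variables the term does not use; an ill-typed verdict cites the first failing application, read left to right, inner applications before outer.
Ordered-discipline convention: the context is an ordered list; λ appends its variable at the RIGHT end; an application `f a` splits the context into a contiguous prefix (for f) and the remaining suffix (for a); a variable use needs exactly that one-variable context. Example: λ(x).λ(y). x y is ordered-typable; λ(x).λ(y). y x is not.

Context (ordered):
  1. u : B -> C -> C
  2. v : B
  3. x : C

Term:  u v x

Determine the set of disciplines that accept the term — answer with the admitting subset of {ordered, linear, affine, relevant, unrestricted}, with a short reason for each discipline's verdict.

admitted by: ordered, linear, affine, relevant, unrestricted
usage: u: 1×; v: 1×; x: 1×
use order (left to right): u, v, x
typing: well-typed — term : C
ordered: ✓ — one use each (u, v, x); ordered split holds
linear: ✓ — exactly-once usage across u, v, x
affine: ✓ — at most one use each (u, v, x)
relevant: ✓ — at least one use each (u, v, x)
unrestricted: ✓ — well-typed at C; no restrictions here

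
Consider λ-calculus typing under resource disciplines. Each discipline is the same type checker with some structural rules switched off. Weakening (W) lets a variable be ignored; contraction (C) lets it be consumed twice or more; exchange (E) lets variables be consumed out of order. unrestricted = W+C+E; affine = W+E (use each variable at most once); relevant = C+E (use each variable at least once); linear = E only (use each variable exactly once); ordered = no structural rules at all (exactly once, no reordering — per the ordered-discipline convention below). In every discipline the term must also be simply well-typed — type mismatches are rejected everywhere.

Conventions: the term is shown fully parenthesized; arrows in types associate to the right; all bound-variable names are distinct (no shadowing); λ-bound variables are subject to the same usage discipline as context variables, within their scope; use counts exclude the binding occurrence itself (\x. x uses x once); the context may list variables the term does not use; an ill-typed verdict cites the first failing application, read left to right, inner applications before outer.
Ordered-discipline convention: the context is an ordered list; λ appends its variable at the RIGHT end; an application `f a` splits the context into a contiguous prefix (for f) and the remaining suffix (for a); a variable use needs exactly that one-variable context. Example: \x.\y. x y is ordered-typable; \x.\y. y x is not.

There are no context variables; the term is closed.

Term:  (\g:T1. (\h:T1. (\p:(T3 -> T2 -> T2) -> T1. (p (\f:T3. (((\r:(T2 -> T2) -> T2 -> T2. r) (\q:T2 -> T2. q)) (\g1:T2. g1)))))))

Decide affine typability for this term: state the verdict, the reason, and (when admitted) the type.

yes — no duplicate uses among g, h, p, f, r, q, g1; term : T1 -> T1 -> ((T3 -> T2 -> T2) -> T1) -> T1
counts: g (λ-bound)=0, h (λ-bound)=0, p (λ-bound)=1, f (λ-bound)=0, r (λ-bound)=1, q (λ-bound)=1, g1 (λ-bound)=1
use order (left to right): p, r, q, g1
typing: ✓ — T1 -> T1 -> ((T3 -> T2 -> T2) -> T1) -> T1
per-discipline verdicts: ordered ✗ · linear ✗ · affine ✓ · relevant ✗ · unrestricted ✓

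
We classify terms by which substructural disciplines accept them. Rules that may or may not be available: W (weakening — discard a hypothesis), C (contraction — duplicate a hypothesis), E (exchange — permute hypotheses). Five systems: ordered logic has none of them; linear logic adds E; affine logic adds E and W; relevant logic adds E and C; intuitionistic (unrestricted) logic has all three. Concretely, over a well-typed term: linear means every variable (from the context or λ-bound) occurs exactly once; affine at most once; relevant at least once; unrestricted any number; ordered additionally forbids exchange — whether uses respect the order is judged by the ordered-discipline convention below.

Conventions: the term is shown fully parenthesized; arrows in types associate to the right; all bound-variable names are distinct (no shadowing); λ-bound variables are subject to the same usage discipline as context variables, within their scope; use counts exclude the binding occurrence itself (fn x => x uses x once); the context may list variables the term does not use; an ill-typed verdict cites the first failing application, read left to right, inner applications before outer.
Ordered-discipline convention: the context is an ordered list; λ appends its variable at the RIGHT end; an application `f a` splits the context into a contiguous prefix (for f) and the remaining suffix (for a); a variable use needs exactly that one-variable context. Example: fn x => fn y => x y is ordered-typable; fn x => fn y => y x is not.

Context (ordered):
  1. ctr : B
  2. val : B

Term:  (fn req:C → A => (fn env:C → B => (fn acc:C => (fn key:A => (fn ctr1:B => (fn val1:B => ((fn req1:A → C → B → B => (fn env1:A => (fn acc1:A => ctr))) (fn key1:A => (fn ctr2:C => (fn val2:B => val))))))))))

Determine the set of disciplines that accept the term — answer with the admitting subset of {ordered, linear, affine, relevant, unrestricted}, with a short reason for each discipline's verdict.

admitted in: affine, unrestricted
use counts: ctr: 1×; val: 1×; req [bound]: 0×; env [bound]: 0×; acc [bound]: 0×; key [bound]: 0×; ctr1 [bound]: 0×; val1 [bound]: 0×; req1 [bound]: 0×; env1 [bound]: 0×; acc1 [bound]: 0×; key1 [bound]: 0×; ctr2 [bound]: 0×; val2 [bound]: 0×
order of uses: ctr, val
typing: well-typed — term : (C → A) → (C → B) → C → A → B → B → A → A → B
ordered: ✗, unused: req, env, acc, key, ctr1, val1, req1, env1, acc1, key1, ctr2, val2 — weakening required
linear: ✗, unused: req, env, acc, key, ctr1, val1, req1, env1, acc1, key1, ctr2, val2 — weakening required
affine: ✓, ctr, val, req, env, acc, key, ctr1, val1, req1, env1, acc1, key1, ctr2, val2: no repeats, contraction unneeded
relevant: ✗, unused: req, env, acc, key, ctr1, val1, req1, env1, acc1, key1, ctr2, val2 — weakening required
unrestricted: ✓, well-typed at (C → A) → (C → B) → C → A → B → B → A → A → B; no restrictions here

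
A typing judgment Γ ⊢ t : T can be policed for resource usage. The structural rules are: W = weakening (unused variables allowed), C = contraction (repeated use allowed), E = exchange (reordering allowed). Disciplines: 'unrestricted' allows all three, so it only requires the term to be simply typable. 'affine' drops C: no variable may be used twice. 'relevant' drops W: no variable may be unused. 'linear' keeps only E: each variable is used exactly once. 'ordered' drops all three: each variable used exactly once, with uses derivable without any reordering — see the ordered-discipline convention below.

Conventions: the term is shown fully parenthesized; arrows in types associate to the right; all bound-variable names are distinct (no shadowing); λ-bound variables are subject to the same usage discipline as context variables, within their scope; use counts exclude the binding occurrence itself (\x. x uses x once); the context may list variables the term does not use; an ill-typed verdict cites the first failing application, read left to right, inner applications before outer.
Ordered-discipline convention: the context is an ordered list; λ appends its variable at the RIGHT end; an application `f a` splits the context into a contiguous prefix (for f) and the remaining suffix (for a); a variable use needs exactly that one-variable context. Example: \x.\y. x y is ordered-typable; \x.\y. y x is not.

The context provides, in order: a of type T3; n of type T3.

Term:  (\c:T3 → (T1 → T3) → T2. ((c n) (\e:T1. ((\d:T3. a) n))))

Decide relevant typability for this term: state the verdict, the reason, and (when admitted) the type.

no — unused: e, d — weakening required
use counts: a=1, n=2, c [bound]=1, e [bound]=0, d [bound]=0
use order (left to right): c, n, a, n
typing: the term checks, with type (T3 → (T1 → T3) → T2) → T2
per-discipline verdicts: ordered ✗, linear ✗, affine ✗, relevant ✗, unrestricted ✓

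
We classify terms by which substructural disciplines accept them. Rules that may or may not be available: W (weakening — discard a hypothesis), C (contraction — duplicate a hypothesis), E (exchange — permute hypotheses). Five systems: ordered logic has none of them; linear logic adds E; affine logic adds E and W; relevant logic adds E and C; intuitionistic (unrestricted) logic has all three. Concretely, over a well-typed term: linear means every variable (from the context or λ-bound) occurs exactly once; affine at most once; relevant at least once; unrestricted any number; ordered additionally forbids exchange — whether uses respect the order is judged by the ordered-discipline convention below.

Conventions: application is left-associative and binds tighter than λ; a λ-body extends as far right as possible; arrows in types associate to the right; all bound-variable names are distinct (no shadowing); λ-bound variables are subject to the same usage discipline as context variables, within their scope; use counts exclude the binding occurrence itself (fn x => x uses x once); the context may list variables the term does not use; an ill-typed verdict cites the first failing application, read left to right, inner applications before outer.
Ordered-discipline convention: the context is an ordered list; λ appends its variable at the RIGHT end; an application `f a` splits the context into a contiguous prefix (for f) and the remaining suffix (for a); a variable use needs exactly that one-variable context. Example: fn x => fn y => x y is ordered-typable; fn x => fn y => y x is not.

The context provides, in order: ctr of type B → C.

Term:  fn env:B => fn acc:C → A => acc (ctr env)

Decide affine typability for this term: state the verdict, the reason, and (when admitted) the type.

yes — ctr, env, acc: no repeats, contraction unneeded; term : B → (C → A) → A
counts: ctr: 1×; env [bound]: 1×; acc [bound]: 1×
order of uses: acc, ctr, env
typing: well-typed at B → (C → A) → A
all disciplines: ordered ✗, linear ✓, affine ✓, relevant ✓, unrestricted ✓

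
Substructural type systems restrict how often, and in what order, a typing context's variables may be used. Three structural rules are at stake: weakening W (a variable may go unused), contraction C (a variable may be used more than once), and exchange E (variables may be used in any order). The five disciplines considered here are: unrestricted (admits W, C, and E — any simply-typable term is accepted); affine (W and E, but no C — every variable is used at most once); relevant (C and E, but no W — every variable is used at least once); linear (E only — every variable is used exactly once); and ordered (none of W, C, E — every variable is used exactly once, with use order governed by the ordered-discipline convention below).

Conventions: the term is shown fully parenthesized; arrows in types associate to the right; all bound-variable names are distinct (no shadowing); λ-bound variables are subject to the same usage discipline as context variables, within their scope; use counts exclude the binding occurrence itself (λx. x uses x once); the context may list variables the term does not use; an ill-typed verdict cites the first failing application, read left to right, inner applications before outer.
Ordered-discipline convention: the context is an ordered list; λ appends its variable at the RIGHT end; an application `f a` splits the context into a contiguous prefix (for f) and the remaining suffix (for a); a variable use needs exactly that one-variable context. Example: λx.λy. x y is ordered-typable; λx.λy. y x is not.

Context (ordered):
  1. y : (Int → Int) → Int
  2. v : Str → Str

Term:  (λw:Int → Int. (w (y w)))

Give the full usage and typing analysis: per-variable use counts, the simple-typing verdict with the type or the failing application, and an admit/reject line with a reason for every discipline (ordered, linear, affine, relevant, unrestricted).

usage: y=1, v=0, w [bound]=2
use order (left to right): w, y, w
typing: ✓ — (Int → Int) → Int
ordered: ✗ — uses contraction: w ×2; v left unused
linear: ✗ — uses contraction: w ×2; v left unused
affine: ✗ — uses contraction: w ×2
relevant: ✗ — v left unused
unrestricted: ✓ — simply typable at (Int → Int) → Int; W, C, E all held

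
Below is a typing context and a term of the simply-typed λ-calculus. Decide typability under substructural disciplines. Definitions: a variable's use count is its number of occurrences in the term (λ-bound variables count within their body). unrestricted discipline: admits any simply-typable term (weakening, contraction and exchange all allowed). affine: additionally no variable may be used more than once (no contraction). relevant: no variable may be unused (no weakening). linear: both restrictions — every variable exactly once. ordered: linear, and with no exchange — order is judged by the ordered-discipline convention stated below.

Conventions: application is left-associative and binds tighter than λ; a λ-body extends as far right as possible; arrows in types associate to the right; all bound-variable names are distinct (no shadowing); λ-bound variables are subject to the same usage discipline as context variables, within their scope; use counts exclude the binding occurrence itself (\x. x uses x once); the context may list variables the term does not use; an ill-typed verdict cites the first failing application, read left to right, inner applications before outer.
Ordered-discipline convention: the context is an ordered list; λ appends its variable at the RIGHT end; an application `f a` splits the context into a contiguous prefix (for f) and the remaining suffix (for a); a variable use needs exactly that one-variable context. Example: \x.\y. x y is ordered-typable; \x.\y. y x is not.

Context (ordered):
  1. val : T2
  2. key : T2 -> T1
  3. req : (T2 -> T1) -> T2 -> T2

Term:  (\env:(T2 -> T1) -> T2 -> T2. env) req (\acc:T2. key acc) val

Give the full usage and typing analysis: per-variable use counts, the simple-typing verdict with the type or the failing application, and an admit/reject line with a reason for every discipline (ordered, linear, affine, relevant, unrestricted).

usage: val=1; key=1; req=1; env (bound)=1; acc (bound)=1
use order (left to right): env, req, key, acc, val
typing: well-typed at T2
ordered: ✗, no contiguous prefix/suffix split fits env, req, key, acc, val
linear: ✓, val, key, req, env, acc: one use apiece
affine: ✓, none of val, key, req, env, acc used more than once
relevant: ✓, none of val, key, req, env, acc goes unused
unrestricted: ✓, well-typed at T2; no restrictions here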